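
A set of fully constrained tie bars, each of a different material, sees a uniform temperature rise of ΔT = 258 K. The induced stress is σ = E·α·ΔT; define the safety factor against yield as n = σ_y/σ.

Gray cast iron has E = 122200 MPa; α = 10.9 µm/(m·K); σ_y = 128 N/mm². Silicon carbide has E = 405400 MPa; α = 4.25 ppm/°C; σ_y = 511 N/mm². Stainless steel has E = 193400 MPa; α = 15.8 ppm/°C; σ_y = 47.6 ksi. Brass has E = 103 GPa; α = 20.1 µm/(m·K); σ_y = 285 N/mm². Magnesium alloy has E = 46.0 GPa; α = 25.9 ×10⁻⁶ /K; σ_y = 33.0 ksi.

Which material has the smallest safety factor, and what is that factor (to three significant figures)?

Per material, after unit conversion:
  gray cast iron: E = 122.2, α = 10.9, σ_y = 128.0 → σ = 344 MPa, n = 0.372
  silicon carbide: E = 405.4, α = 4.25, σ_y = 511.0 → σ = 445 MPa, n = 1.15
  stainless steel: E = 193.4, α = 15.8, σ_y = 328.2 → σ = 788 MPa, n = 0.416
  brass: E = 103.0, α = 20.1, σ_y = 285.0 → σ = 534 MPa, n = 0.534
  magnesium alloy: E = 46.00, α = 25.9, σ_y = 227.5 → σ = 307 MPa, n = 0.740
Gray cast iron has the lowest safety factor, n = 0.372.

gray cast iron, n = 0.372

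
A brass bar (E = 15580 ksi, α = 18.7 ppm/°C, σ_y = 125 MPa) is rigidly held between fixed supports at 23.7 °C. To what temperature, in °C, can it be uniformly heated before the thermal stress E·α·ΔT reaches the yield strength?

E = 15580 ksi = 107.4 GPa.
E·α·ΔT = 125.0 MPa ⇒ ΔT = 125.0 / (107.4×10³ × 18.7×10⁻⁶) = 62.23 K.
T = 23.7 + 62.23 = 85.93 °C.

85.9 °C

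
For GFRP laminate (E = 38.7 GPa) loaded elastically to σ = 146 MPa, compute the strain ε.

3.77×10⁻³

ε = σ/E = 146 / 38700 = 3.77×10⁻³.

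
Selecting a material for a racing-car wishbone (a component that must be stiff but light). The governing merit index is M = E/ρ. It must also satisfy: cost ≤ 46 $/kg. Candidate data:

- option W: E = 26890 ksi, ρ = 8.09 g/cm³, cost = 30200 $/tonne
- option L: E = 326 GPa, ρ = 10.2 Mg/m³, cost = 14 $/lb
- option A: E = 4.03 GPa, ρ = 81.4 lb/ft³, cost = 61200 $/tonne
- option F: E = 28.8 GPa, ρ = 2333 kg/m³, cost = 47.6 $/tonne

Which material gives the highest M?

option L

Screen on constraints: cost ≤ 46 $/kg. Survivors: option W, option L, option F.
Normalizing units and computing the index:
  option W: E = 185.4 GPa, ρ = 8090 kg/m³
  option L: E = 326.0 GPa, ρ = 10200 kg/m³
  option F: E = 28.80 GPa, ρ = 2333 kg/m³
  option L: M = 32.0 MN·m/kg
  option W: M = 22.9 MN·m/kg
  option F: M = 12.3 MN·m/kg
The maximum is for option L.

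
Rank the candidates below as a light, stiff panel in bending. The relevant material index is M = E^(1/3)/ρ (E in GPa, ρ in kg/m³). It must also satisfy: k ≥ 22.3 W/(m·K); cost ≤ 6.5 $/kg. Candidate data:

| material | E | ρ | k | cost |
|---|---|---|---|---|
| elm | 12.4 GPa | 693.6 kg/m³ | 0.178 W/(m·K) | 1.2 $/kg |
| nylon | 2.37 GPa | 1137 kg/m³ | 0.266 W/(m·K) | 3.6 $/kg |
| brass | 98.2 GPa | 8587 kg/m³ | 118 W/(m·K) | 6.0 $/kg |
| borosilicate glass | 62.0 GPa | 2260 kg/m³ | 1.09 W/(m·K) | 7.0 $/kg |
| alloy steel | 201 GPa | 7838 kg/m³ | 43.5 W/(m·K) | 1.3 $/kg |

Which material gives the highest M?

alloy steel

Screen on constraints: k ≥ 22.3 W/(m·K); cost ≤ 6.5 $/kg. Survivors: brass, alloy steel.
Evaluate M for each candidate:
  alloy steel: M = 0.747×10⁻³
  brass: M = 0.537×10⁻³
The maximum is for alloy steel.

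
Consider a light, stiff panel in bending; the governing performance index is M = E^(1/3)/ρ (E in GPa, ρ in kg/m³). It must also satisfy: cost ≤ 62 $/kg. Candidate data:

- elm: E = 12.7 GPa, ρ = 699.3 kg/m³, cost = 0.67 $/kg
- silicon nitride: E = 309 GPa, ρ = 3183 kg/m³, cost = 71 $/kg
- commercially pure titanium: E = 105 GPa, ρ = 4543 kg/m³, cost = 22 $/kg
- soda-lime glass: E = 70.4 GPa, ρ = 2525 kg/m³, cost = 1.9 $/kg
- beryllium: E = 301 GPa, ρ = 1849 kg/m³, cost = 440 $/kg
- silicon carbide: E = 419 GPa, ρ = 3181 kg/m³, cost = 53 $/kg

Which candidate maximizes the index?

Screen on constraints: cost ≤ 62 $/kg. Survivors: elm, commercially pure titanium, soda-lime glass, silicon carbide.
Per-candidate index values:
  elm: M = 3.34×10⁻³
  silicon carbide: M = 2.35×10⁻³
  soda-lime glass: M = 1.64×10⁻³
  commercially pure titanium: M = 1.04×10⁻³
The maximum is for elm.

elm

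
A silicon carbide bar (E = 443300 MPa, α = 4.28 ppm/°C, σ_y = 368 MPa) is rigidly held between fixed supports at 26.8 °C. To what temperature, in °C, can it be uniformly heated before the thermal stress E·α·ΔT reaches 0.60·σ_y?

E = 443300 MPa = 443.3 GPa.
E·α·ΔT = 220.8 MPa ⇒ ΔT = 220.8 / (443.3×10³ × 4.28×10⁻⁶) = 116.4 K.
T = 26.8 + 116.4 = 143.2 °C.

143 °C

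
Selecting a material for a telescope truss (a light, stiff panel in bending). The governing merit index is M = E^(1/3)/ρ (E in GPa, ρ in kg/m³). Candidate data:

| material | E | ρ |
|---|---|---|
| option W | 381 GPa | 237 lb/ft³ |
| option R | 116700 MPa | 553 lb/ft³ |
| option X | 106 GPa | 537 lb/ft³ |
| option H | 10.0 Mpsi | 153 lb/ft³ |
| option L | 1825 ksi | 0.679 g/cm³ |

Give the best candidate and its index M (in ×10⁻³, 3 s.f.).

option L, M = 3.43×10⁻³

Convert each candidate to consistent units, then evaluate M:
  option W: E = 381.0 GPa, ρ = 3796 kg/m³
  option R: E = 116.7 GPa, ρ = 8858 kg/m³
  option X: E = 106.0 GPa, ρ = 8602 kg/m³
  option H: E = 68.95 GPa, ρ = 2451 kg/m³
  option L: E = 12.58 GPa, ρ = 679.0 kg/m³
  option L: M = 3.43×10⁻³
  option W: M = 1.91×10⁻³
  option H: M = 1.67×10⁻³
  option R: M = 0.552×10⁻³
  option X: M = 0.550×10⁻³
Option L has the largest M.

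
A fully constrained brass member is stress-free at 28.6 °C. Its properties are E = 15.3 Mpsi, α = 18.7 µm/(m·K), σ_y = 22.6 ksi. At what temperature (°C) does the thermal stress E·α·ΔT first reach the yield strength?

108 °C

E = 15.3 Mpsi = 105.5 GPa.
σ_y = 22.6 ksi = 155.8 MPa.
E·α·ΔT = 155.8 MPa ⇒ ΔT = 155.8 / (105.5×10³ × 18.7×10⁻⁶) = 78.99 K.
T = 28.6 + 78.99 = 107.6 °C.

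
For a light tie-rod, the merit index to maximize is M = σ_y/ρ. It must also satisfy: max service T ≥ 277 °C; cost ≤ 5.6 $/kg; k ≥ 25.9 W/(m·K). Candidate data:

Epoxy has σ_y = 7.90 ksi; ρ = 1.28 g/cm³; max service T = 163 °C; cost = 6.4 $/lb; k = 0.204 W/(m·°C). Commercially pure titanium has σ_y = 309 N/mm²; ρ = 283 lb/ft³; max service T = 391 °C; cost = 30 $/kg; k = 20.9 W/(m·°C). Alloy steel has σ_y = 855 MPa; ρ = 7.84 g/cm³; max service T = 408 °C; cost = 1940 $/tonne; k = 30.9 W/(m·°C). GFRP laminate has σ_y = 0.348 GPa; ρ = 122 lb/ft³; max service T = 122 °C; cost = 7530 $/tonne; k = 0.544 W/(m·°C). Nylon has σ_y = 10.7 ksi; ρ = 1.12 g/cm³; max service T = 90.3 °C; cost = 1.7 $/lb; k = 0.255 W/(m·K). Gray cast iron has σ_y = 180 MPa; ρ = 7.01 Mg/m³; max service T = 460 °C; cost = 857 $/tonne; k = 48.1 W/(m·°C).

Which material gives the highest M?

Screen on constraints: max service T ≥ 277 °C; cost ≤ 5.6 $/kg; k ≥ 25.9 W/(m·K). Survivors: alloy steel, gray cast iron.
Normalizing units and computing the index:
  alloy steel: σ_y = 855.0 MPa, ρ = 7840 kg/m³
  gray cast iron: σ_y = 180.0 MPa, ρ = 7010 kg/m³
  alloy steel: M = 109 kN·m/kg
  gray cast iron: M = 25.7 kN·m/kg
The maximum is for alloy steel.

alloy steel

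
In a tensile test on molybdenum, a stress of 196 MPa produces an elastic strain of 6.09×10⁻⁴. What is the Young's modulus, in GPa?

E = σ/ε = 196 MPa / 6.09×10⁻⁴ = 321800 MPa = 322 GPa.

322 GPa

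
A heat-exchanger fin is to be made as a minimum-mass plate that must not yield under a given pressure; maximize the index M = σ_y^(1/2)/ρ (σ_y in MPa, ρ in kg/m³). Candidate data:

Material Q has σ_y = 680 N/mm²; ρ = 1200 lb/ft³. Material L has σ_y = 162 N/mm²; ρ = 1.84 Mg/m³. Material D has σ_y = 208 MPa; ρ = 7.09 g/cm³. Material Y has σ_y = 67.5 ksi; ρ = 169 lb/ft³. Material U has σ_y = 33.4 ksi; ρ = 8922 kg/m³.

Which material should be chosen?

In SI units:
  material Q: σ_y = 680.0 MPa, ρ = 19220 kg/m³
  material L: σ_y = 162.0 MPa, ρ = 1840 kg/m³
  material D: σ_y = 208.0 MPa, ρ = 7090 kg/m³
  material Y: σ_y = 465.4 MPa, ρ = 2707 kg/m³
  material U: σ_y = 230.3 MPa, ρ = 8922 kg/m³
  material Y: M = 7.97×10⁻³
  material L: M = 6.92×10⁻³
  material D: M = 2.03×10⁻³
  material U: M = 1.70×10⁻³
  material Q: M = 1.36×10⁻³
Material Y has the largest M.

material Y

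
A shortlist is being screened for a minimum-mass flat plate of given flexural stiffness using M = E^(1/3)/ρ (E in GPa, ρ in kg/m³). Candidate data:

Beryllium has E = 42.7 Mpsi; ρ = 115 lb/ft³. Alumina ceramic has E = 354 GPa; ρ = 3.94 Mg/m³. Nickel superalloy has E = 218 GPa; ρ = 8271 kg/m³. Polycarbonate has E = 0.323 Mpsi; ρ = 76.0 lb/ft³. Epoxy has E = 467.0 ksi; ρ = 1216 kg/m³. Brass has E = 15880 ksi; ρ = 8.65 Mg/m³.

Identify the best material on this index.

beryllium

Putting every candidate on a common basis:
  beryllium: E = 294.4 GPa, ρ = 1842 kg/m³
  alumina ceramic: E = 354.0 GPa, ρ = 3940 kg/m³
  nickel superalloy: E = 218.0 GPa, ρ = 8271 kg/m³
  polycarbonate: E = 2.227 GPa, ρ = 1217 kg/m³
  epoxy: E = 3.220 GPa, ρ = 1216 kg/m³
  brass: E = 109.5 GPa, ρ = 8650 kg/m³
  beryllium: M = 3.61×10⁻³
  alumina ceramic: M = 1.80×10⁻³
  epoxy: M = 1.21×10⁻³
  polycarbonate: M = 1.07×10⁻³
  nickel superalloy: M = 0.728×10⁻³
  brass: M = 0.553×10⁻³
The maximum is for beryllium.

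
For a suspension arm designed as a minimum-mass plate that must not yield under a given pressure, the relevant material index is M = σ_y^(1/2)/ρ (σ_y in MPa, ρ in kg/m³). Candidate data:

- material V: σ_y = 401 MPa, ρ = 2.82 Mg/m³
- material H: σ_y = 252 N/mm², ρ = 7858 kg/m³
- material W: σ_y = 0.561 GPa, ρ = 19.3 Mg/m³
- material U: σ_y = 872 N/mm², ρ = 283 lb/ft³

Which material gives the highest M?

material V

Putting every candidate on a common basis:
  material V: σ_y = 401.0 MPa, ρ = 2820 kg/m³
  material H: σ_y = 252.0 MPa, ρ = 7858 kg/m³
  material W: σ_y = 561.0 MPa, ρ = 19300 kg/m³
  material U: σ_y = 872.0 MPa, ρ = 4533 kg/m³
  material V: M = 7.10×10⁻³
  material U: M = 6.51×10⁻³
  material H: M = 2.02×10⁻³
  material W: M = 1.23×10⁻³
The maximum is for material V.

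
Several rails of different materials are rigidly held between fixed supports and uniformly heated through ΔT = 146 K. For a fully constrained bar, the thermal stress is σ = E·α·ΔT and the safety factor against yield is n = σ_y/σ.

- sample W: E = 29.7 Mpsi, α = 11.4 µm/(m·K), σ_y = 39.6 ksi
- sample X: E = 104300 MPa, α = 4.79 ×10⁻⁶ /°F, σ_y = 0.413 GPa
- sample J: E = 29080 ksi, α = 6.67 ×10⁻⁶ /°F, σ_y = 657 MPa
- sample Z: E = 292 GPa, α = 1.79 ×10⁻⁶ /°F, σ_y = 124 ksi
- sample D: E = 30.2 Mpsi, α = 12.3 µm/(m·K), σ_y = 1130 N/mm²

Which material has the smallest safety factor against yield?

sample W

Per material, after unit conversion:
  sample W: E = 204.8, α = 11.4, σ_y = 273.0 → σ = 341 MPa, n = 0.801
  sample X: E = 104.3, α = 8.62, σ_y = 413.0 → σ = 131 MPa, n = 3.15
  sample J: E = 200.5, α = 12.0, σ_y = 657.0 → σ = 351 MPa, n = 1.87
  sample Z: E = 292.0, α = 3.22, σ_y = 855.0 → σ = 137 MPa, n = 6.22
  sample D: E = 208.2, α = 12.3, σ_y = 1130 → σ = 374 MPa, n = 3.02
The minimum is sample W at n = 0.801.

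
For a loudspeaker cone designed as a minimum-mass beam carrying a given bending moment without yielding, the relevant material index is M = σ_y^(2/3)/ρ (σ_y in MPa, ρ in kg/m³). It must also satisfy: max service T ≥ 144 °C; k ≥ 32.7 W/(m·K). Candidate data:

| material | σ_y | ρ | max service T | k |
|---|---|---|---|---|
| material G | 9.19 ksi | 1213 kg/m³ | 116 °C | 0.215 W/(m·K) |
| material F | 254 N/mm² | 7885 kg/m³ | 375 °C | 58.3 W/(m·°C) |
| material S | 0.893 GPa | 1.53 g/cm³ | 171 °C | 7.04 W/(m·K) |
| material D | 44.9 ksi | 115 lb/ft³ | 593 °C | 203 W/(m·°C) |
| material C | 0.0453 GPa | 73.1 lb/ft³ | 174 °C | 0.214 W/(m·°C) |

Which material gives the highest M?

material D

Screen on constraints: max service T ≥ 144 °C; k ≥ 32.7 W/(m·K). Survivors: material F, material D.
In SI units:
  material F: σ_y = 254.0 MPa, ρ = 7885 kg/m³
  material D: σ_y = 309.6 MPa, ρ = 1842 kg/m³
  material D: M = 24.8×10⁻³
  material F: M = 5.09×10⁻³
The maximum is for material D.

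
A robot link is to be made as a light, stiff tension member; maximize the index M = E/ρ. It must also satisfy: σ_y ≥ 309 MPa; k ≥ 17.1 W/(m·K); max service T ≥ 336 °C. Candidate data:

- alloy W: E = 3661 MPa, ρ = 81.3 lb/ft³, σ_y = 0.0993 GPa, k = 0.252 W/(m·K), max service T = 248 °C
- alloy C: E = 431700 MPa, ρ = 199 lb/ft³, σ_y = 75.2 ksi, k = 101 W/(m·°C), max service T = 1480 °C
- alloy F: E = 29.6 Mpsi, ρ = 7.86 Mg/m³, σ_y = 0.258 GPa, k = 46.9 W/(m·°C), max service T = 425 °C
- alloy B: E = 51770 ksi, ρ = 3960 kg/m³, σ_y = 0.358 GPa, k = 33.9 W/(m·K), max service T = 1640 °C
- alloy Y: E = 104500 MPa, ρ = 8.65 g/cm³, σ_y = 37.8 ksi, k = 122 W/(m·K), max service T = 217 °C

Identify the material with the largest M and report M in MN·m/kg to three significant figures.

Screen on constraints: σ_y ≥ 309 MPa; k ≥ 17.1 W/(m·K); max service T ≥ 336 °C. Survivors: alloy C, alloy B.
Putting every candidate on a common basis:
  alloy C: E = 431.7 GPa, ρ = 3188 kg/m³
  alloy B: E = 356.9 GPa, ρ = 3960 kg/m³
  alloy C: M = 135 MN·m/kg
  alloy B: M = 90.1 MN·m/kg
The maximum is for alloy C.

alloy C, M = 135 MN·m/kg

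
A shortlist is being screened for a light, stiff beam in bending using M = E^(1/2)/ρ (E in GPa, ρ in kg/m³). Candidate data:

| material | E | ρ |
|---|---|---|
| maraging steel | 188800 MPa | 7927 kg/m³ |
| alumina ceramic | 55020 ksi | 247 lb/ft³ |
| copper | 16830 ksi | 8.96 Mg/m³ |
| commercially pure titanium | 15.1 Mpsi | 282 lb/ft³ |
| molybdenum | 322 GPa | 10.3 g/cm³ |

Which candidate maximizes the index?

After converting to SI:
  maraging steel: E = 188.8 GPa, ρ = 7927 kg/m³
  alumina ceramic: E = 379.3 GPa, ρ = 3957 kg/m³
  copper: E = 116.0 GPa, ρ = 8960 kg/m³
  commercially pure titanium: E = 104.1 GPa, ρ = 4517 kg/m³
  molybdenum: E = 322.0 GPa, ρ = 10300 kg/m³
  alumina ceramic: M = 4.92×10⁻³
  commercially pure titanium: M = 2.26×10⁻³
  molybdenum: M = 1.74×10⁻³
  maraging steel: M = 1.73×10⁻³
  copper: M = 1.20×10⁻³
The maximum is for alumina ceramic.

alumina ceramic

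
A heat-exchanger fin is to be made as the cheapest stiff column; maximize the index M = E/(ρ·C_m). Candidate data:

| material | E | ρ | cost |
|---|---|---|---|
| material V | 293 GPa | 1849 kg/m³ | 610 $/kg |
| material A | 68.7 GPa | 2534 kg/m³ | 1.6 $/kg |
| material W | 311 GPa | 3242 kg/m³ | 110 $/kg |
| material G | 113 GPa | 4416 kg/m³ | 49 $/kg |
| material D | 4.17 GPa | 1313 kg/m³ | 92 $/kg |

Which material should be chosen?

material A

Computing M directly (units already consistent):
  material A: M = 16.9 MN·m per $
  material W: M = 0.872 MN·m per $
  material G: M = 0.522 MN·m per $
  material V: M = 0.260 MN·m per $
  material D: M = 0.0345 MN·m per $
Highest index: material A.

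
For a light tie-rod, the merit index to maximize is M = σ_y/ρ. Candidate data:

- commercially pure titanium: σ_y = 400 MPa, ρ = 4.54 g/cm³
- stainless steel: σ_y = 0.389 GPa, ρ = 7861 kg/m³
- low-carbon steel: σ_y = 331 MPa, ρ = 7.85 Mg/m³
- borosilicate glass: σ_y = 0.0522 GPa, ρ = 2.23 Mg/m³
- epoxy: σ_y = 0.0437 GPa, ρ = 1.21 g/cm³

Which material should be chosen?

commercially pure titanium

After converting to SI:
  commercially pure titanium: σ_y = 400.0 MPa, ρ = 4540 kg/m³
  stainless steel: σ_y = 389.0 MPa, ρ = 7861 kg/m³
  low-carbon steel: σ_y = 331.0 MPa, ρ = 7850 kg/m³
  borosilicate glass: σ_y = 52.20 MPa, ρ = 2230 kg/m³
  epoxy: σ_y = 43.70 MPa, ρ = 1210 kg/m³
  commercially pure titanium: M = 88.1 kN·m/kg
  stainless steel: M = 49.5 kN·m/kg
  low-carbon steel: M = 42.2 kN·m/kg
  epoxy: M = 36.1 kN·m/kg
  borosilicate glass: M = 23.4 kN·m/kg
Highest index: commercially pure titanium.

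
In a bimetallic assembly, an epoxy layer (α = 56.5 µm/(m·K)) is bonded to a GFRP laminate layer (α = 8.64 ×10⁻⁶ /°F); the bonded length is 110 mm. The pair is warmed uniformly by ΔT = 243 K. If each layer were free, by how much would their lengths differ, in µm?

1090 µm

GFRP laminate: α = 8.64×10⁻⁶/°F × 9/5 = 15.6×10⁻⁶/K.
Δα = |56.5 − 15.6|×10⁻⁶/K = 40.9×10⁻⁶/K.
ΔL_mismatch = Δα·L·ΔT = 40.9×10⁻⁶ × 110.0 mm × 243.0 K = 1090 µm.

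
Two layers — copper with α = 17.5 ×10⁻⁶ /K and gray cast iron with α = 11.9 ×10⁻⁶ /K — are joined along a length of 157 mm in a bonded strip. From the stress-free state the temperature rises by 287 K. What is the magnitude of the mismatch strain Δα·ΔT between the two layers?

1.61×10⁻³

Δα = |17.5 − 11.9|×10⁻⁶/K = 5.60×10⁻⁶/K.
Mismatch strain = Δα·ΔT = 5.60×10⁻⁶ × 287.0 = 1.61×10⁻³.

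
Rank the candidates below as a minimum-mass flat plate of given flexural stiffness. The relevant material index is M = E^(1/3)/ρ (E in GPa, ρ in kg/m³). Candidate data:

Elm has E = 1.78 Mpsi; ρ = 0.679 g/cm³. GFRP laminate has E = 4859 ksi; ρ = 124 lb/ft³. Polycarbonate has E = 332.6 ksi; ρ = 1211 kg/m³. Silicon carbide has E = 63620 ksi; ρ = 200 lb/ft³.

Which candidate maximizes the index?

elm

After converting to SI:
  elm: E = 12.27 GPa, ρ = 679.0 kg/m³
  GFRP laminate: E = 33.50 GPa, ρ = 1986 kg/m³
  polycarbonate: E = 2.293 GPa, ρ = 1211 kg/m³
  silicon carbide: E = 438.6 GPa, ρ = 3204 kg/m³
  elm: M = 3.40×10⁻³
  silicon carbide: M = 2.37×10⁻³
  GFRP laminate: M = 1.62×10⁻³
  polycarbonate: M = 1.09×10⁻³
Elm ranks first.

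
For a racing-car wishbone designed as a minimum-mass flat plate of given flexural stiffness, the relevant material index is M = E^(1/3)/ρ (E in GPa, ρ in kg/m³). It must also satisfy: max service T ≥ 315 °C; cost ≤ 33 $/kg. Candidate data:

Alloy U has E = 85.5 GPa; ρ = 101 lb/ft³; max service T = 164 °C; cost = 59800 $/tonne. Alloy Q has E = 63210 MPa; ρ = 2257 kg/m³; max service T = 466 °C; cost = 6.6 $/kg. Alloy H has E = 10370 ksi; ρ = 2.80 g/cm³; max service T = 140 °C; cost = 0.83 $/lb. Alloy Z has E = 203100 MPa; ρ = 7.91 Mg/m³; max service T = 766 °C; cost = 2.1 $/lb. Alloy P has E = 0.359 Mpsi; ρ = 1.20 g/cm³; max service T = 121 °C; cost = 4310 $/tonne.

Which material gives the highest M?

Screen on constraints: max service T ≥ 315 °C; cost ≤ 33 $/kg. Survivors: alloy Q, alloy Z.
After converting to SI:
  alloy Q: E = 63.21 GPa, ρ = 2257 kg/m³
  alloy Z: E = 203.1 GPa, ρ = 7910 kg/m³
  alloy Q: M = 1.76×10⁻³
  alloy Z: M = 0.743×10⁻³
Alloy Q has the largest M.

alloy Q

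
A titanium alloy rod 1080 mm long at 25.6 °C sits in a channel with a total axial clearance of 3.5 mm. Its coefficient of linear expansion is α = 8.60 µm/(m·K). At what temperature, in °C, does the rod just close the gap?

402 °C

α·L₀·ΔT = 3.5 mm ⇒ ΔT = 3.5 / (8.60×10⁻⁶ × 1080.0) = 376.8 K.
T = 25.6 + 376.8 = 402.4 °C.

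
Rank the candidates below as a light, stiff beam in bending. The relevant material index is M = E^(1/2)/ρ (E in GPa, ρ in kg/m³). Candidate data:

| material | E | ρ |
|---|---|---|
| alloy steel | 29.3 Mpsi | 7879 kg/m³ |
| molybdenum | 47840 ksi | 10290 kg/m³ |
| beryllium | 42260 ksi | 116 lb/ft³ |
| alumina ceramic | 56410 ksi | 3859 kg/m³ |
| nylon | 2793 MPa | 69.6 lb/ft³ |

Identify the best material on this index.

Normalizing units and computing the index:
  alloy steel: E = 202.0 GPa, ρ = 7879 kg/m³
  molybdenum: E = 329.8 GPa, ρ = 10290 kg/m³
  beryllium: E = 291.4 GPa, ρ = 1858 kg/m³
  alumina ceramic: E = 388.9 GPa, ρ = 3859 kg/m³
  nylon: E = 2.793 GPa, ρ = 1115 kg/m³
  beryllium: M = 9.19×10⁻³
  alumina ceramic: M = 5.11×10⁻³
  alloy steel: M = 1.80×10⁻³
  molybdenum: M = 1.76×10⁻³
  nylon: M = 1.50×10⁻³
Highest index: beryllium.

beryllium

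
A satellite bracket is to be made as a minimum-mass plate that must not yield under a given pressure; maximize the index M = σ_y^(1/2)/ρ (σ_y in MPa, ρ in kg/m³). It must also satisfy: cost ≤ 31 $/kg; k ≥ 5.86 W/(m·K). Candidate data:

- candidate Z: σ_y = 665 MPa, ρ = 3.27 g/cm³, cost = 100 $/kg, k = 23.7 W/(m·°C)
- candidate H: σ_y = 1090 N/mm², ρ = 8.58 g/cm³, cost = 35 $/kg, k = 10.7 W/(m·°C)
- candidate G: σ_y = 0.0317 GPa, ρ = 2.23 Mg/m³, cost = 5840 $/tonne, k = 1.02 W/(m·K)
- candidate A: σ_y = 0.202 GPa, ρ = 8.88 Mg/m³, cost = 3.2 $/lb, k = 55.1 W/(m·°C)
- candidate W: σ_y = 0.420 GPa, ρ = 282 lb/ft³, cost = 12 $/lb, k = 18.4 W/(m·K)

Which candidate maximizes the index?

Screen on constraints: cost ≤ 31 $/kg; k ≥ 5.86 W/(m·K). Survivors: candidate A, candidate W.
In SI units:
  candidate A: σ_y = 202.0 MPa, ρ = 8880 kg/m³
  candidate W: σ_y = 420.0 MPa, ρ = 4517 kg/m³
  candidate W: M = 4.54×10⁻³
  candidate A: M = 1.60×10⁻³
Candidate W ranks first.

candidate W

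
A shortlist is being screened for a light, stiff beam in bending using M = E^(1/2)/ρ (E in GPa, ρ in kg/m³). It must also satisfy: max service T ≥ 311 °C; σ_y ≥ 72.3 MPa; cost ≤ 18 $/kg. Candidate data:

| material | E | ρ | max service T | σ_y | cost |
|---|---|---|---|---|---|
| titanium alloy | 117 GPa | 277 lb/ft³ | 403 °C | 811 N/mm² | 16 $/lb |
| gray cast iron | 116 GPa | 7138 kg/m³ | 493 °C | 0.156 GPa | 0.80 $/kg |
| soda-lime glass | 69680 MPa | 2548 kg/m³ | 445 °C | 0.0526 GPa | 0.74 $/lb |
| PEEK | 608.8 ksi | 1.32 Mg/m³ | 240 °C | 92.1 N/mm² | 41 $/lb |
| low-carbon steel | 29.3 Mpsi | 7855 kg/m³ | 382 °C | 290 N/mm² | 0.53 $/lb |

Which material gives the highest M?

low-carbon steel

Screen on constraints: max service T ≥ 311 °C; σ_y ≥ 72.3 MPa; cost ≤ 18 $/kg. Survivors: gray cast iron, low-carbon steel.
In SI units:
  gray cast iron: E = 116.0 GPa, ρ = 7138 kg/m³
  low-carbon steel: E = 202.0 GPa, ρ = 7855 kg/m³
  low-carbon steel: M = 1.81×10⁻³
  gray cast iron: M = 1.51×10⁻³
Low-carbon steel has the largest M.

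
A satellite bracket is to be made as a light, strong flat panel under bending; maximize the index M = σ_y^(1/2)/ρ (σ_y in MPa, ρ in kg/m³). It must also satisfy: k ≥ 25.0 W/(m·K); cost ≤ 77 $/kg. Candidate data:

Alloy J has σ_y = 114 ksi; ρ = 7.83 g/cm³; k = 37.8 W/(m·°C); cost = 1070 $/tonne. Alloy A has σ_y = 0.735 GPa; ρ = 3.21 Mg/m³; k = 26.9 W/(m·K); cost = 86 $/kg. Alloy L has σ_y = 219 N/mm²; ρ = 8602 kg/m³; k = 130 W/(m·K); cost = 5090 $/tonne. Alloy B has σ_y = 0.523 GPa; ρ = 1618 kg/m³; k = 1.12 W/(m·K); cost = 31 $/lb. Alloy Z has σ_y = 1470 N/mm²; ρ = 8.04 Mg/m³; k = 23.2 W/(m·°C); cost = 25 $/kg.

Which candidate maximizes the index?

Screen on constraints: k ≥ 25.0 W/(m·K); cost ≤ 77 $/kg. Survivors: alloy J, alloy L.
Putting every candidate on a common basis:
  alloy J: σ_y = 786.0 MPa, ρ = 7830 kg/m³
  alloy L: σ_y = 219.0 MPa, ρ = 8602 kg/m³
  alloy J: M = 3.58×10⁻³
  alloy L: M = 1.72×10⁻³
Highest index: alloy J.

alloy J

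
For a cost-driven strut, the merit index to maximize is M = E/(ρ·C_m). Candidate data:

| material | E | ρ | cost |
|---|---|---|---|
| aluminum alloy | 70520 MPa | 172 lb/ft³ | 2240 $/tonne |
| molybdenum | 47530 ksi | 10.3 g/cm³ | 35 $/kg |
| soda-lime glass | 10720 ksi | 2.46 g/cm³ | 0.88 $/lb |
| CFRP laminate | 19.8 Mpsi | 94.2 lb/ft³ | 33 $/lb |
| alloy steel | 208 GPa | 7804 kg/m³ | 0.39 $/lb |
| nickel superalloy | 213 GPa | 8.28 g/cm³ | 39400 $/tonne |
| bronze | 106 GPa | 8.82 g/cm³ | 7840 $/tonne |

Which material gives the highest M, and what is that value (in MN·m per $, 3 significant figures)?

Convert each candidate to consistent units, then evaluate M:
  aluminum alloy: E = 70.52 GPa, ρ = 2755 kg/m³, cost = 2.240 $/kg
  molybdenum: E = 327.7 GPa, ρ = 10300 kg/m³, cost = 35.00 $/kg
  soda-lime glass: E = 73.91 GPa, ρ = 2460 kg/m³, cost = 1.940 $/kg
  CFRP laminate: E = 136.5 GPa, ρ = 1509 kg/m³, cost = 72.75 $/kg
  alloy steel: E = 208.0 GPa, ρ = 7804 kg/m³, cost = 0.8598 $/kg
  nickel superalloy: E = 213.0 GPa, ρ = 8280 kg/m³, cost = 39.40 $/kg
  bronze: E = 106.0 GPa, ρ = 8820 kg/m³, cost = 7.840 $/kg
  alloy steel: M = 31.0 MN·m per $
  soda-lime glass: M = 15.5 MN·m per $
  aluminum alloy: M = 11.4 MN·m per $
  bronze: M = 1.53 MN·m per $
  CFRP laminate: M = 1.24 MN·m per $
  molybdenum: M = 0.909 MN·m per $
  nickel superalloy: M = 0.653 MN·m per $
Highest index: alloy steel.

alloy steel, M = 31.0 MN·m per $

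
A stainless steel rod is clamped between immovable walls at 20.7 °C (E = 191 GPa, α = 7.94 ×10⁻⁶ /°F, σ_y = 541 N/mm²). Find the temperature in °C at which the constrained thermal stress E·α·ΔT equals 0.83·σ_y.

185 °C

α = 7.94×10⁻⁶/°F × 9/5 = 14.3×10⁻⁶/K.
σ_y = 541 N/mm² = 541.0 MPa.
E·α·ΔT = 449.0 MPa ⇒ ΔT = 449.0 / (191.0×10³ × 14.3×10⁻⁶) = 164.5 K.
T = 20.7 + 164.5 = 185.2 °C.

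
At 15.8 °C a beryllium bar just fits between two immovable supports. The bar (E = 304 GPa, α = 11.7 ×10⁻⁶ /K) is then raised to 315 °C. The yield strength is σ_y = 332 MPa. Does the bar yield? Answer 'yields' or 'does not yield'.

ΔT = 299.2 K. Constrained thermal stress σ = E·α·ΔT = 304.0×10³ MPa × 11.7×10⁻⁶ × 299.2 = 1060 MPa (compressive).
Compare to σ_y = 332 MPa: σ ≥ σ_y, so it yields.

yields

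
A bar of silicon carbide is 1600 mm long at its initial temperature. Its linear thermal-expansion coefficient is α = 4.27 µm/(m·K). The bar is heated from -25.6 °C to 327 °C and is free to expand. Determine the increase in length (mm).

2.41 mm

ΔT = 327 − (-25.6) = 352.6 K.
ΔL = α·L₀·ΔT = 4.27×10⁻⁶ × 1600 mm × 352.6 K = 2.41 mm.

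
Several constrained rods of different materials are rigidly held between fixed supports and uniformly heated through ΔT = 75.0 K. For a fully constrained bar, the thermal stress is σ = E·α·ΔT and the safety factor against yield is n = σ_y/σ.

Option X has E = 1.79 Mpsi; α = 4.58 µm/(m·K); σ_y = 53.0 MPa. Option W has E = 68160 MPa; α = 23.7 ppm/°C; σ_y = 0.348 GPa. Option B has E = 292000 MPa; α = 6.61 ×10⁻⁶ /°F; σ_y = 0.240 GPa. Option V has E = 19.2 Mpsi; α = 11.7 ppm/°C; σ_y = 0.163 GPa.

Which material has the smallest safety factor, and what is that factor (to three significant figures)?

In consistent units (E in GPa, α in ×10⁻⁶/K, σ_y in MPa):
  option X: E = 12.34, α = 4.58, σ_y = 53.00 → σ = 4.24 MPa, n = 12.5
  option W: E = 68.16, α = 23.7, σ_y = 348.0 → σ = 121 MPa, n = 2.87
  option B: E = 292.0, α = 11.9, σ_y = 240.0 → σ = 261 MPa, n = 0.921
  option V: E = 132.4, α = 11.7, σ_y = 163.0 → σ = 116 MPa, n = 1.40
The minimum is option B at n = 0.921.

option B, n = 0.921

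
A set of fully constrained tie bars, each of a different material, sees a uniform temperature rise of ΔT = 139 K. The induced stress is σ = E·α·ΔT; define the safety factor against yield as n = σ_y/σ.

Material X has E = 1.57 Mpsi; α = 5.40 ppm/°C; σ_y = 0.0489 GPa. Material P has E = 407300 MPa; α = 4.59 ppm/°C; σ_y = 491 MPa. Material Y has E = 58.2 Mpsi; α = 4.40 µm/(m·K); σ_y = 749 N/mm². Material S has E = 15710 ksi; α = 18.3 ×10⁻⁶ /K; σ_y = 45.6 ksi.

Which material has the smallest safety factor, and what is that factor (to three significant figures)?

In consistent units (E in GPa, α in ×10⁻⁶/K, σ_y in MPa):
  material X: E = 10.82, α = 5.40, σ_y = 48.90 → σ = 8.13 MPa, n = 6.02
  material P: E = 407.3, α = 4.59, σ_y = 491.0 → σ = 260 MPa, n = 1.89
  material Y: E = 401.3, α = 4.40, σ_y = 749.0 → σ = 245 MPa, n = 3.05
  material S: E = 108.3, α = 18.3, σ_y = 314.4 → σ = 276 MPa, n = 1.14
The minimum is material S at n = 1.14.

material S, n = 1.14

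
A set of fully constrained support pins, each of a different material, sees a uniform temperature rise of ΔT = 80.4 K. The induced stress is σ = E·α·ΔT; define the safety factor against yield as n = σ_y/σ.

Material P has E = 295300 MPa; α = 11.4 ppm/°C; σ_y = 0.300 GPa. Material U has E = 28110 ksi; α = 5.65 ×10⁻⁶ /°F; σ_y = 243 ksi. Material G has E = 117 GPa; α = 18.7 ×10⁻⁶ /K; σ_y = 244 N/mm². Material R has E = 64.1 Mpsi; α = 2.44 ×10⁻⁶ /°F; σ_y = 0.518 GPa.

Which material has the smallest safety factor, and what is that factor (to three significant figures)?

material P, n = 1.11

In consistent units (E in GPa, α in ×10⁻⁶/K, σ_y in MPa):
  material P: E = 295.3, α = 11.4, σ_y = 300.0 → σ = 271 MPa, n = 1.11
  material U: E = 193.8, α = 10.2, σ_y = 1675 → σ = 158 MPa, n = 10.6
  material G: E = 117.0, α = 18.7, σ_y = 244.0 → σ = 176 MPa, n = 1.39
  material R: E = 442.0, α = 4.39, σ_y = 518.0 → σ = 156 MPa, n = 3.32
Smallest n: material P with n = 1.11.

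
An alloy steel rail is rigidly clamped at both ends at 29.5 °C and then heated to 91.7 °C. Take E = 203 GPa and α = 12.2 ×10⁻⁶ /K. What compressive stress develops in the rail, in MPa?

ΔT = 62.20 K. Constrained thermal stress σ = E·α·ΔT = 203.0×10³ MPa × 12.2×10⁻⁶ × 62.20 = 154 MPa (compressive).

154 MPa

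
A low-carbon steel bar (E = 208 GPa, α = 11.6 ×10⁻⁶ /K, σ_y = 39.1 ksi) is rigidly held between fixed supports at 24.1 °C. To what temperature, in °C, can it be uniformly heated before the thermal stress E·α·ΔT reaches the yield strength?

136 °C

σ_y = 39.1 ksi = 269.6 MPa.
E·α·ΔT = 269.6 MPa ⇒ ΔT = 269.6 / (208.0×10³ × 11.6×10⁻⁶) = 111.7 K.
T = 24.1 + 111.7 = 135.8 °C.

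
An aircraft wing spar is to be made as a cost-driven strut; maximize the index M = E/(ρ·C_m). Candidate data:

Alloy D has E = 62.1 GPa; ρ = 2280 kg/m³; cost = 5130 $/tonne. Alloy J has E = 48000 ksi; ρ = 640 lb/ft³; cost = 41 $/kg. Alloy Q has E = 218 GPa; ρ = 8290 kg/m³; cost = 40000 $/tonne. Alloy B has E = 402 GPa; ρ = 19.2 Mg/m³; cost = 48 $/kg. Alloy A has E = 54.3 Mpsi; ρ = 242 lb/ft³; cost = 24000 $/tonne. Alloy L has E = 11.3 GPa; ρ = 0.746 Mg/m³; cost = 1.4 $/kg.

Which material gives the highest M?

Putting every candidate on a common basis:
  alloy D: E = 62.10 GPa, ρ = 2280 kg/m³, cost = 5.130 $/kg
  alloy J: E = 330.9 GPa, ρ = 10250 kg/m³, cost = 41.00 $/kg
  alloy Q: E = 218.0 GPa, ρ = 8290 kg/m³, cost = 40.00 $/kg
  alloy B: E = 402.0 GPa, ρ = 19200 kg/m³, cost = 48.00 $/kg
  alloy A: E = 374.4 GPa, ρ = 3876 kg/m³, cost = 24.00 $/kg
  alloy L: E = 11.30 GPa, ρ = 746.0 kg/m³, cost = 1.400 $/kg
  alloy L: M = 10.8 MN·m per $
  alloy D: M = 5.31 MN·m per $
  alloy A: M = 4.02 MN·m per $
  alloy J: M = 0.787 MN·m per $
  alloy Q: M = 0.657 MN·m per $
  alloy B: M = 0.436 MN·m per $
Alloy L ranks first.

alloy L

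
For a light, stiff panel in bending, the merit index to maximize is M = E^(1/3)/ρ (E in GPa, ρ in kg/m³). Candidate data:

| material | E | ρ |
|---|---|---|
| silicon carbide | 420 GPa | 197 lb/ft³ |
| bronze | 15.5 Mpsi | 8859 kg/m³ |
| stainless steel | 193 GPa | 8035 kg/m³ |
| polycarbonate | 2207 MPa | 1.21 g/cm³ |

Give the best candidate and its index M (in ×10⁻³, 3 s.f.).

silicon carbide, M = 2.37×10⁻³

After converting to SI:
  silicon carbide: E = 420.0 GPa, ρ = 3156 kg/m³
  bronze: E = 106.9 GPa, ρ = 8859 kg/m³
  stainless steel: E = 193.0 GPa, ρ = 8035 kg/m³
  polycarbonate: E = 2.207 GPa, ρ = 1210 kg/m³
  silicon carbide: M = 2.37×10⁻³
  polycarbonate: M = 1.08×10⁻³
  stainless steel: M = 0.719×10⁻³
  bronze: M = 0.536×10⁻³
Silicon carbide has the largest M.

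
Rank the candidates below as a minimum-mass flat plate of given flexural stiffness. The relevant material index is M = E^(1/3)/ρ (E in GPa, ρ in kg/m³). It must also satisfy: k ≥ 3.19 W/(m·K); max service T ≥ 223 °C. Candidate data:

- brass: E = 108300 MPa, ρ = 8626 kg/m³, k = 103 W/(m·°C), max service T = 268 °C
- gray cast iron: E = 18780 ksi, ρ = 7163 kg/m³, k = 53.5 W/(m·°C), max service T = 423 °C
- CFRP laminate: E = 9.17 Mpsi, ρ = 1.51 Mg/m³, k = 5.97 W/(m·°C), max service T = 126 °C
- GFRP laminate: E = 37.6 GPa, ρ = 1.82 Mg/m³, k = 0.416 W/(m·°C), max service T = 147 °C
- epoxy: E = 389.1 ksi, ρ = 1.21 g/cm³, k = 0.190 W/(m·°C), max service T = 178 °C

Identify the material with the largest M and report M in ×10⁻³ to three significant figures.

Screen on constraints: k ≥ 3.19 W/(m·K); max service T ≥ 223 °C. Survivors: brass, gray cast iron.
Normalizing units and computing the index:
  brass: E = 108.3 GPa, ρ = 8626 kg/m³
  gray cast iron: E = 129.5 GPa, ρ = 7163 kg/m³
  gray cast iron: M = 0.706×10⁻³
  brass: M = 0.553×10⁻³
Gray cast iron ranks first.

gray cast iron, M = 0.706×10⁻³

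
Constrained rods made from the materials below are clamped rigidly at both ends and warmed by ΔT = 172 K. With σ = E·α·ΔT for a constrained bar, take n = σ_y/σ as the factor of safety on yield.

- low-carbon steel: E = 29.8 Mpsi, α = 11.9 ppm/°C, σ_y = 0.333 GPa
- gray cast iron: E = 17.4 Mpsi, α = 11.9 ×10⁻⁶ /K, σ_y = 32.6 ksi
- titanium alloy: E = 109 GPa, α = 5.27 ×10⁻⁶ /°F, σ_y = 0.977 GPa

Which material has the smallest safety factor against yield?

low-carbon steel

In consistent units (E in GPa, α in ×10⁻⁶/K, σ_y in MPa):
  low-carbon steel: E = 205.5, α = 11.9, σ_y = 333.0 → σ = 421 MPa, n = 0.792
  gray cast iron: E = 120.0, α = 11.9, σ_y = 224.8 → σ = 246 MPa, n = 0.915
  titanium alloy: E = 109.0, α = 9.49, σ_y = 977.0 → σ = 178 MPa, n = 5.49
Low-carbon steel has the lowest safety factor, n = 0.792.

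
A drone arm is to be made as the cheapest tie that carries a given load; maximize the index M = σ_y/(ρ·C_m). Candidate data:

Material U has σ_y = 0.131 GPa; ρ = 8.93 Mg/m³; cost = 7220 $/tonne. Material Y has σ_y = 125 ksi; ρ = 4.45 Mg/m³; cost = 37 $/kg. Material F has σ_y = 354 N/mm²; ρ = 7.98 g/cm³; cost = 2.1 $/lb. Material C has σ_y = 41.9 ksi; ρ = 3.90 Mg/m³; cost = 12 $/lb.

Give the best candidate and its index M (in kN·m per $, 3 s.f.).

Normalizing units and computing the index:
  material U: σ_y = 131.0 MPa, ρ = 8930 kg/m³, cost = 7.220 $/kg
  material Y: σ_y = 861.8 MPa, ρ = 4450 kg/m³, cost = 37.00 $/kg
  material F: σ_y = 354.0 MPa, ρ = 7980 kg/m³, cost = 4.630 $/kg
  material C: σ_y = 288.9 MPa, ρ = 3900 kg/m³, cost = 26.46 $/kg
  material F: M = 9.58 kN·m per $
  material Y: M = 5.23 kN·m per $
  material C: M = 2.80 kN·m per $
  material U: M = 2.03 kN·m per $
Material F has the largest M.

material F, M = 9.58 kN·m per $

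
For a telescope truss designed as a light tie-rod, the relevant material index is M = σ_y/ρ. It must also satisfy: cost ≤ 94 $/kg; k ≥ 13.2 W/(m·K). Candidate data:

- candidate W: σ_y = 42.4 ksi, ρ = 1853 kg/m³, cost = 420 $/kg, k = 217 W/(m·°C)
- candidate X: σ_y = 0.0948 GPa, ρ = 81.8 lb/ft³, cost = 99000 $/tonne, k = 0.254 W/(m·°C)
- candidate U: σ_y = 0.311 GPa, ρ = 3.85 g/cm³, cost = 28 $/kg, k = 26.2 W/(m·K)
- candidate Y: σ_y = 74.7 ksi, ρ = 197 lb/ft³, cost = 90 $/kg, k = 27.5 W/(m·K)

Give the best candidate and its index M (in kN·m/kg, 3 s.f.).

Screen on constraints: cost ≤ 94 $/kg; k ≥ 13.2 W/(m·K). Survivors: candidate U, candidate Y.
Convert each candidate to consistent units, then evaluate M:
  candidate U: σ_y = 311.0 MPa, ρ = 3850 kg/m³
  candidate Y: σ_y = 515.0 MPa, ρ = 3156 kg/m³
  candidate Y: M = 163 kN·m/kg
  candidate U: M = 80.8 kN·m/kg
The maximum is for candidate Y.

candidate Y, M = 163 kN·m/kg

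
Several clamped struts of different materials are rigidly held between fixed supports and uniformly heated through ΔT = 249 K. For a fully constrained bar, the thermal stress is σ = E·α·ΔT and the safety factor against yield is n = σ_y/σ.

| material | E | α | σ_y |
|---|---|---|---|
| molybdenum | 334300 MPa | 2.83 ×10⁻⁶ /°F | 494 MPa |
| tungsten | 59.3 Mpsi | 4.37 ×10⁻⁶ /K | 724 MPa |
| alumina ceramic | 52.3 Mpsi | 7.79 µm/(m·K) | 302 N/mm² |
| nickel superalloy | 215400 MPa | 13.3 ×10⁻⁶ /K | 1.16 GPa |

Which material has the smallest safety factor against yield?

alumina ceramic

Per material, after unit conversion:
  molybdenum: E = 334.3, α = 5.09, σ_y = 494.0 → σ = 424 MPa, n = 1.17
  tungsten: E = 408.9, α = 4.37, σ_y = 724.0 → σ = 445 MPa, n = 1.63
  alumina ceramic: E = 360.6, α = 7.79, σ_y = 302.0 → σ = 699 MPa, n = 0.432
  nickel superalloy: E = 215.4, α = 13.3, σ_y = 1160 → σ = 713 MPa, n = 1.63
Smallest n: alumina ceramic with n = 0.432.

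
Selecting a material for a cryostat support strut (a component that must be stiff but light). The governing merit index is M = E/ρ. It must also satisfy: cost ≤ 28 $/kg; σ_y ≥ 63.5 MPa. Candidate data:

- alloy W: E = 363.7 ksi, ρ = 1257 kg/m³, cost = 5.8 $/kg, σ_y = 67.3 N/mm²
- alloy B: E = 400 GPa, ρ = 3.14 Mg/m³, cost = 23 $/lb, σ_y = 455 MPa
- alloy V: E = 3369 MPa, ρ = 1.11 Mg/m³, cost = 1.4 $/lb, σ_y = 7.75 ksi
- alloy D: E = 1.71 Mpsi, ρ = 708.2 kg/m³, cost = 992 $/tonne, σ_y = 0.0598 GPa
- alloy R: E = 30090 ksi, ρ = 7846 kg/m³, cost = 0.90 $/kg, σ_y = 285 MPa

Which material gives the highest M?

Screen on constraints: cost ≤ 28 $/kg; σ_y ≥ 63.5 MPa. Survivors: alloy W, alloy R.
After converting to SI:
  alloy W: E = 2.508 GPa, ρ = 1257 kg/m³
  alloy R: E = 207.5 GPa, ρ = 7846 kg/m³
  alloy R: M = 26.4 MN·m/kg
  alloy W: M = 1.99 MN·m/kg
Highest index: alloy R.

alloy R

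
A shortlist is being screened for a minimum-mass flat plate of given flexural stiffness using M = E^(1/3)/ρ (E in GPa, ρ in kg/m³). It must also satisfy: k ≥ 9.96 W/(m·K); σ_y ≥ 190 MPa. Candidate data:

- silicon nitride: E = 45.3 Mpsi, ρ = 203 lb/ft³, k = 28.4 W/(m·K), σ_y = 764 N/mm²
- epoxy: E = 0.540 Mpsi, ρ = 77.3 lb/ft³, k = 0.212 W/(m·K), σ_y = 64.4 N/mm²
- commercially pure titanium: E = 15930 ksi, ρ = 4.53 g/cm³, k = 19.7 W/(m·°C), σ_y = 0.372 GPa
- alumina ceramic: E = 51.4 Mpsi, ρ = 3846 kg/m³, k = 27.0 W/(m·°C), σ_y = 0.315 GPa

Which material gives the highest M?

Screen on constraints: k ≥ 9.96 W/(m·K); σ_y ≥ 190 MPa. Survivors: silicon nitride, commercially pure titanium, alumina ceramic.
After converting to SI:
  silicon nitride: E = 312.3 GPa, ρ = 3252 kg/m³
  commercially pure titanium: E = 109.8 GPa, ρ = 4530 kg/m³
  alumina ceramic: E = 354.4 GPa, ρ = 3846 kg/m³
  silicon nitride: M = 2.09×10⁻³
  alumina ceramic: M = 1.84×10⁻³
  commercially pure titanium: M = 1.06×10⁻³
The maximum is for silicon nitride.

silicon nitride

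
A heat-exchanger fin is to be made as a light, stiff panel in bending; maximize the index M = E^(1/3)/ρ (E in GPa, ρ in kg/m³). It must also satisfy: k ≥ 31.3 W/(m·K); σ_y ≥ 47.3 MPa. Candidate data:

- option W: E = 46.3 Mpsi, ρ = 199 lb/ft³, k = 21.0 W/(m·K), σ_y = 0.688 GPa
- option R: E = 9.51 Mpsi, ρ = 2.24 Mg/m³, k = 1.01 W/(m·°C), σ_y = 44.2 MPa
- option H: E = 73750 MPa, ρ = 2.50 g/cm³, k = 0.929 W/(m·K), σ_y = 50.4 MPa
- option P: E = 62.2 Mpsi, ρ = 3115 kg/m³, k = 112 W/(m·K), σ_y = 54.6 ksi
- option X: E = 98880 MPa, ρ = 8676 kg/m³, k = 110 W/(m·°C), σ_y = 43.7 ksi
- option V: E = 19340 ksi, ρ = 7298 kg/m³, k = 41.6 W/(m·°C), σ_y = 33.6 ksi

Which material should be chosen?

option P

Screen on constraints: k ≥ 31.3 W/(m·K); σ_y ≥ 47.3 MPa. Survivors: option P, option X, option V.
Convert each candidate to consistent units, then evaluate M:
  option P: E = 428.9 GPa, ρ = 3115 kg/m³
  option X: E = 98.88 GPa, ρ = 8676 kg/m³
  option V: E = 133.3 GPa, ρ = 7298 kg/m³
  option P: M = 2.42×10⁻³
  option V: M = 0.700×10⁻³
  option X: M = 0.533×10⁻³
Highest index: option P.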